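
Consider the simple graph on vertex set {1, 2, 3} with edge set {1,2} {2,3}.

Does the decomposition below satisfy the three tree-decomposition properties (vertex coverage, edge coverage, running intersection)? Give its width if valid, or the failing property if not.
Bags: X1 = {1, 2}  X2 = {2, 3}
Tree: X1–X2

Checking the three conditions: (i) the bags cover all of {1, 2, 3}; (ii) for each edge, some bag contains both endpoints; (iii) the bags containing any fixed vertex form a subtree. All hold, so the decomposition is valid with width 2 − 1 = 1.

Yes; width 1.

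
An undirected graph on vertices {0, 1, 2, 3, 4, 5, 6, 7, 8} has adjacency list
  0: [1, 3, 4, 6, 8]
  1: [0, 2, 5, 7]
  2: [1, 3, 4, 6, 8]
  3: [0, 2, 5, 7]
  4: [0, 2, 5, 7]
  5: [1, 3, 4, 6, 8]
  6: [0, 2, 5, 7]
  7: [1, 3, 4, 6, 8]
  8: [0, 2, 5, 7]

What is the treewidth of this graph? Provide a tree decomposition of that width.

The largest bag has 5 vertices, giving width 4; this decomposition certifies tw(G) ≤ 4. For the lower bound: the 5 vertex sets {0,6}, {2,3}, {4,7}, {5}, {8} are disjoint, each induces a connected subgraph, and every pair is joined by at least one edge of G. Contracting each set to a single vertex therefore yields K_{5} as a minor, and since treewidth is minor-monotone, tw(G) ≥ tw(K_{5}) = 4. Combining the bounds, tw(G) = 4.

Treewidth 4.
One such decomposition:
Bags: B1 = {0, 2, 5, 6, 7}  B2 = {0, 2, 3, 5, 7}  B3 = {0, 2, 4, 5, 7}  B4 = {0, 2, 5, 7, 8}  B5 = {0, 1, 2, 5, 7}
Tree: B1–B2, B2–B3, B3–B4, B4–B5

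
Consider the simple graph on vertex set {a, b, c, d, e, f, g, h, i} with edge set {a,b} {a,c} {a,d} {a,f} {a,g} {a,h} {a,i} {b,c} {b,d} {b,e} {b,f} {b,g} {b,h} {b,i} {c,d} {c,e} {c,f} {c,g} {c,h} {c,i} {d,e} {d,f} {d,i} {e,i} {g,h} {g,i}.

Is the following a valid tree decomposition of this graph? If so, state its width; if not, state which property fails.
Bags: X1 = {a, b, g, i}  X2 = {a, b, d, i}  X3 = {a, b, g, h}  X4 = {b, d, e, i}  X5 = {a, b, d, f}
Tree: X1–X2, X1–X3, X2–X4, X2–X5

A tree decomposition must satisfy three properties: every vertex lies in some bag; for every edge, both endpoints lie together in some bag; and for every vertex, the bags containing it form a connected subtree. Here vertex c appears in no bag, so the decomposition is invalid.

No — vertex c appears in no bag.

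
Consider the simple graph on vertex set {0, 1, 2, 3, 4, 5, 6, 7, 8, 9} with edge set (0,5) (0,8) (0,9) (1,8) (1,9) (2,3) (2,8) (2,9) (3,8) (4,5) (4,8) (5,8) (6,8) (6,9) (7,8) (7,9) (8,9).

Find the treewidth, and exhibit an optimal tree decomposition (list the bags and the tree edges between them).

Every bag has size at most 3, so the width is 3 − 1 = 2 and tw(G) ≤ 2. For the lower bound, the 3 vertices {0, 8, 9} are pairwise adjacent, and any tree decomposition puts a clique entirely inside one bag — forcing width ≥ 2. Therefore the treewidth is 2.

Treewidth 2.
Bags: B1 = {2, 8, 9}  B2 = {0, 8, 9}  B3 = {2, 3, 8}  B4 = {6, 8, 9}  B5 = {0, 5, 8}  B6 = {4, 5, 8}  B7 = {1, 8, 9}  B8 = {7, 8, 9}
Tree: B1–B2, B1–B3, B2–B4, B2–B5, B5–B6, B4–B7, B2–B8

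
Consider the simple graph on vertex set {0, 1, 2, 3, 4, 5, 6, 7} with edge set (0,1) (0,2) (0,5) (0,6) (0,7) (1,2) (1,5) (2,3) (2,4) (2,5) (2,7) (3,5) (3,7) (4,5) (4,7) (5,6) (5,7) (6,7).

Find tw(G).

3

A width-3 tree decomposition is:
Bags: B1 = {0, 1, 2, 5}  B2 = {0, 2, 5, 7}  B3 = {2, 4, 5, 7}  B4 = {2, 3, 5, 7}  B5 = {0, 5, 6, 7}
Tree: B1–B2, B2–B3, B3–B4, B2–B5
Every bag has size at most 4, so the width is 4 − 1 = 3 and tw(G) ≤ 3. Conversely, {0, 1, 2, 5} is a clique of size 4, and the vertices of any clique must share a bag in every tree decomposition; so some bag has ≥ 4 vertices and tw(G) ≥ 3. Therefore the treewidth is 3.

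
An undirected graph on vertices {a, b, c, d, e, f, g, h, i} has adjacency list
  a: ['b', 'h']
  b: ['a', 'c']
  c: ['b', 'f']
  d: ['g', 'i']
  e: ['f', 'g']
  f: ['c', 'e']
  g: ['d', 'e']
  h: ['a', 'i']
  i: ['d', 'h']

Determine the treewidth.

A width-2 tree decomposition is:
Bags: B1 = {a, b, h}  B2 = {b, c, h}  B3 = {c, f, h}  B4 = {e, f, h}  B5 = {e, g, h}  B6 = {d, g, h}  B7 = {d, h, i}
Tree: B1–B2, B2–B3, B3–B4, B4–B5, B5–B6, B6–B7
Each bag holds 3 vertices, so the decomposition has width 2, which upper-bounds the treewidth. For the lower bound, G contains the cycle h–a–b–c–f–e–g–d–i–h, so G is not a forest; only forests have treewidth ≤ 1, hence tw(G) ≥ 2. Combining the bounds, tw(G) = 2.

2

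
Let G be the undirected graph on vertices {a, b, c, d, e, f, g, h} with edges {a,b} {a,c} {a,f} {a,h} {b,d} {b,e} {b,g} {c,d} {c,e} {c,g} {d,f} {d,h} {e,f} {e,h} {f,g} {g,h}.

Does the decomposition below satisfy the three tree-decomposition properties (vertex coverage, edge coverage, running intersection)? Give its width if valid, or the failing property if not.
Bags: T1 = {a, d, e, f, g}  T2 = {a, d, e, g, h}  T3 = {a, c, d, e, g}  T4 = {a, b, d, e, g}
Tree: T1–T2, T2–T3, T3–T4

Every vertex of G appears in some bag (union = {a, b, c, d, e, f, g, h}); every edge is covered by a bag; and for each vertex v the set of bags containing v is connected in the bag tree. The decomposition is therefore valid. The largest bag has 5 vertices, so the width is 4.

Yes; width 4.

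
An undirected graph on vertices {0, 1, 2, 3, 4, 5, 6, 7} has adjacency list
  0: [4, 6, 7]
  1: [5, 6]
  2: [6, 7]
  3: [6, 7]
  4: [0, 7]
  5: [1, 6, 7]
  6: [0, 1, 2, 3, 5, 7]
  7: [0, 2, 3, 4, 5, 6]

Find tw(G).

A width-2 tree decomposition is:
Bags: B1 = {5, 6, 7}  B2 = {3, 6, 7}  B3 = {2, 6, 7}  B4 = {1, 5, 6}  B5 = {0, 6, 7}  B6 = {0, 4, 7}
Tree: B1–B2, B1–B3, B1–B4, B2–B5, B5–B6
The largest bag has 3 vertices, giving width 2; this decomposition certifies tw(G) ≤ 2. Conversely, {0, 4, 7} is a clique of size 3, and the vertices of any clique must share a bag in every tree decomposition; so some bag has ≥ 3 vertices and tw(G) ≥ 2. Therefore the treewidth is 2.

2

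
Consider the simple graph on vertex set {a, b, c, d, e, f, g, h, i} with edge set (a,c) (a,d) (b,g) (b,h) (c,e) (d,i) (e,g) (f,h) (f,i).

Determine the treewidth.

A width-2 tree decomposition is:
Bags: B1 = {b, e, g}  B2 = {b, c, e}  B3 = {a, b, c}  B4 = {a, b, d}  B5 = {b, d, i}  B6 = {b, f, i}  B7 = {b, f, h}
Tree: B1–B2, B2–B3, B3–B4, B4–B5, B5–B6, B6–B7
Every bag has size at most 3, so the width is 3 − 1 = 2 and tw(G) ≤ 2. For the lower bound, G contains the cycle b–g–e–c–a–d–i–f–h–b, so G is not a forest; only forests have treewidth ≤ 1, hence tw(G) ≥ 2. Therefore the treewidth is 2.

2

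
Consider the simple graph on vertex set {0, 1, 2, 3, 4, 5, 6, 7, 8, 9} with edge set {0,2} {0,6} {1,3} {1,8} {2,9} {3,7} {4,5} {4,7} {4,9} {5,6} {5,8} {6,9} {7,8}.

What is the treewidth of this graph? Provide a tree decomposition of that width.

Treewidth 2.
One optimal decomposition is:
Bags: B1 = {1, 3, 8}  B2 = {3, 7, 8}  B3 = {5, 7, 8}  B4 = {4, 5, 7}  B5 = {4, 5, 6}  B6 = {4, 6, 9}  B7 = {0, 6, 9}  B8 = {0, 2, 9}
Tree: B1–B2, B2–B3, B3–B4, B4–B5, B5–B6, B6–B7, B7–B8

The largest bag has 3 vertices, giving width 2; this decomposition certifies tw(G) ≤ 2. The edges 1–3–7–8–1 form a cycle, so G is not a tree and its treewidth is at least 2. The upper and lower bounds meet at 2, so that is the treewidth.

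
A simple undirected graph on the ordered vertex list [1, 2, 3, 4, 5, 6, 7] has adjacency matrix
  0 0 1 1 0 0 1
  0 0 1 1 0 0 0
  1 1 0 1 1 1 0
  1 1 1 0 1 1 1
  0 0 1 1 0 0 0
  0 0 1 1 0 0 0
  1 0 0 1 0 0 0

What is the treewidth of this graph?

A width-2 tree decomposition is:
Bags: B1 = {1, 4, 7}  B2 = {1, 3, 4}  B3 = {2, 3, 4}  B4 = {3, 4, 5}  B5 = {3, 4, 6}
Tree: B1–B2, B2–B3, B3–B4, B3–B5
Each bag holds 3 vertices, so the decomposition has width 2, which upper-bounds the treewidth. On the other hand G contains the 3-clique {1, 3, 4}. A clique must lie in a single bag of any decomposition, so no decomposition can have width below 2. Hence tw(G) = 2 exactly.

2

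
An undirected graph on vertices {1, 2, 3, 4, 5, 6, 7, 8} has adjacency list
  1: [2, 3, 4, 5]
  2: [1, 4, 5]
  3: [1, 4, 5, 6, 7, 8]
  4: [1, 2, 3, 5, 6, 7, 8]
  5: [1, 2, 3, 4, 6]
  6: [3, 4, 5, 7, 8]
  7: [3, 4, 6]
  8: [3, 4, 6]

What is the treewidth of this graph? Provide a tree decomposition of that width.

Every bag has size at most 4, so the width is 4 − 1 = 3 and tw(G) ≤ 3. For the lower bound, the 4 vertices {1, 2, 4, 5} are pairwise adjacent, and any tree decomposition puts a clique entirely inside one bag — forcing width ≥ 3. The upper and lower bounds meet at 3, so that is the treewidth.

Treewidth 3.
One optimal decomposition is:
Bags: B1 = {3, 4, 6, 8}  B2 = {3, 4, 5, 6}  B3 = {3, 4, 6, 7}  B4 = {1, 3, 4, 5}  B5 = {1, 2, 4, 5}
Tree: B1–B2, B2–B3, B2–B4, B4–B5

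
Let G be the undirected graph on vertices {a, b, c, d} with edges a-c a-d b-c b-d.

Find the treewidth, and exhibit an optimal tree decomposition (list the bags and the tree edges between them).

The largest bag has 3 vertices, giving width 2; this decomposition certifies tw(G) ≤ 2. Since c–b–d–a–c is a cycle in G, G is not acyclic. Forests are exactly the graphs of treewidth ≤ 1, so tw(G) ≥ 2. Hence tw(G) = 2 exactly.

Treewidth 2.
Bags: B1 = {b, c, d}  B2 = {a, c, d}
Tree: B1–B2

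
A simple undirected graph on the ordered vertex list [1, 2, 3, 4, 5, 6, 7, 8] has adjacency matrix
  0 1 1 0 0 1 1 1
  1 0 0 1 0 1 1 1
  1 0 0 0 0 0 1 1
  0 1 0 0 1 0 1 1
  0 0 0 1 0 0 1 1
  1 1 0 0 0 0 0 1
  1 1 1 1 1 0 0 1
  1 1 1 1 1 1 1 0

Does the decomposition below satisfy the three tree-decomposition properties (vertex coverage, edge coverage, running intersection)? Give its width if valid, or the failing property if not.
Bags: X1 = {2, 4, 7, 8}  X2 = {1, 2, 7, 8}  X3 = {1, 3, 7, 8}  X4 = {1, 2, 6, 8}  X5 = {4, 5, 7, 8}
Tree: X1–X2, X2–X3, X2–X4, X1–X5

Vertex coverage: the bags together contain {1, 2, 3, 4, 5, 6, 7, 8}, the full vertex set. Edge coverage: each edge of G has both endpoints in at least one bag. Running intersection: for every vertex, the bags containing it form a connected subtree. All three properties hold, so this is a valid tree decomposition of width max|bag| − 1 = 3, and hence tw(G) ≤ 3.

Yes; width 3.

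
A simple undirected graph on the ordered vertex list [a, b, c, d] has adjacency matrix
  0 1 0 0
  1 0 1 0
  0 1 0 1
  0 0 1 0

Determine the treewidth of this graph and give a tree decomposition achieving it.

Treewidth 1.
One optimal decomposition is:
Bags: B1 = {a, b}  B2 = {b, c}  B3 = {c, d}
Tree: B1–B2, B2–B3

Each bag holds 2 vertices, so the decomposition has width 1, which upper-bounds the treewidth. G has an edge, so its treewidth is at least 1. Therefore the treewidth is 1.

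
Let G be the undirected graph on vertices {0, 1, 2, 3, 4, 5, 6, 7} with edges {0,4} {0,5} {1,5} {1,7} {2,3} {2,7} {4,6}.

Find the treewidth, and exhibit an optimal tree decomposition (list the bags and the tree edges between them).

Every bag has size at most 2, so the width is 2 − 1 = 1 and tw(G) ≤ 1. Since G has at least one edge (e.g. 6–4), it is not an edgeless graph, so tw(G) ≥ 1. Therefore the treewidth is 1.

Treewidth 1.
One optimal decomposition is:
Bags: B1 = {4, 6}  B2 = {0, 4}  B3 = {0, 5}  B4 = {1, 5}  B5 = {1, 7}  B6 = {2, 7}  B7 = {2, 3}
Tree: B1–B2, B2–B3, B3–B4, B4–B5, B5–B6, B6–B7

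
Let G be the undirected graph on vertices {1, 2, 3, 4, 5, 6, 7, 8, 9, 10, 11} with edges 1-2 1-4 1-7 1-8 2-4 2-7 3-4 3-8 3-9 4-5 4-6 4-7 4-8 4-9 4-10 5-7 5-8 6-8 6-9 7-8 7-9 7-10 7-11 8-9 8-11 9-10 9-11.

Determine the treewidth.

3

A width-3 tree decomposition is:
Bags: B1 = {4, 7, 8, 9}  B2 = {7, 8, 9, 11}  B3 = {4, 6, 8, 9}  B4 = {4, 5, 7, 8}  B5 = {4, 7, 9, 10}  B6 = {3, 4, 8, 9}  B7 = {1, 4, 7, 8}  B8 = {1, 2, 4, 7}
Tree: B1–B2, B1–B3, B1–B4, B1–B5, B3–B6, B1–B7, B7–B8
The largest bag has 4 vertices, giving width 3; this decomposition certifies tw(G) ≤ 3. On the other hand G contains the 4-clique {7, 8, 9, 11}. A clique must lie in a single bag of any decomposition, so no decomposition can have width below 3. Hence tw(G) = 3 exactly.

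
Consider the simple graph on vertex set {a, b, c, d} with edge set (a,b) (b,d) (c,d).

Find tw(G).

1

A width-1 tree decomposition is:
Bags: B1 = {a, b}  B2 = {b, d}  B3 = {c, d}
Tree: B1–B2, B2–B3
Each bag holds 2 vertices, so the decomposition has width 1, which upper-bounds the treewidth. Any graph with an edge has treewidth ≥ 1, and G has the edge a–b. Hence tw(G) = 1 exactly.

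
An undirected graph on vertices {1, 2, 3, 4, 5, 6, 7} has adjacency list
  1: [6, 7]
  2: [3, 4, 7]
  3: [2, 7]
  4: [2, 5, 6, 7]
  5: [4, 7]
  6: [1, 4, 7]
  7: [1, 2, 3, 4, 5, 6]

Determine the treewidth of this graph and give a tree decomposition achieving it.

The largest bag has 3 vertices, giving width 2; this decomposition certifies tw(G) ≤ 2. For the lower bound, the 3 vertices {1, 6, 7} are pairwise adjacent, and any tree decomposition puts a clique entirely inside one bag — forcing width ≥ 2. The upper and lower bounds meet at 2, so that is the treewidth.

Treewidth 2.
One such decomposition:
Bags: B1 = {4, 6, 7}  B2 = {2, 4, 7}  B3 = {2, 3, 7}  B4 = {4, 5, 7}  B5 = {1, 6, 7}
Tree: B1–B2, B2–B3, B1–B4, B1–B5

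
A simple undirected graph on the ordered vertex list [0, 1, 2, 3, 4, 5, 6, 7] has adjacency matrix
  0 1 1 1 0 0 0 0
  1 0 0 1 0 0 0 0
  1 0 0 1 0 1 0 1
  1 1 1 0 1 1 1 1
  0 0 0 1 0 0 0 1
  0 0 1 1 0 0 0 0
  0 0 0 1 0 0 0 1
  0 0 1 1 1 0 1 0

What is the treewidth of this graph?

2

A width-2 tree decomposition is:
Bags: B1 = {2, 3, 5}  B2 = {2, 3, 7}  B3 = {0, 2, 3}  B4 = {3, 4, 7}  B5 = {3, 6, 7}  B6 = {0, 1, 3}
Tree: B1–B2, B2–B3, B2–B4, B4–B5, B3–B6
The largest bag has 3 vertices, giving width 2; this decomposition certifies tw(G) ≤ 2. For the lower bound, the 3 vertices {0, 1, 3} are pairwise adjacent, and any tree decomposition puts a clique entirely inside one bag — forcing width ≥ 2. Combining the bounds, tw(G) = 2.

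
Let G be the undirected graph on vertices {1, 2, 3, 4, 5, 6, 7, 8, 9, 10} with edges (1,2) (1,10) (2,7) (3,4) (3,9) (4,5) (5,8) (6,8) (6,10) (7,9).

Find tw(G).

2

A width-2 tree decomposition is:
Bags: B1 = {4, 5, 8}  B2 = {3, 4, 8}  B3 = {3, 8, 9}  B4 = {7, 8, 9}  B5 = {2, 7, 8}  B6 = {1, 2, 8}  B7 = {1, 8, 10}  B8 = {6, 8, 10}
Tree: B1–B2, B2–B3, B3–B4, B4–B5, B5–B6, B6–B7, B7–B8
The largest bag has 3 vertices, giving width 2; this decomposition certifies tw(G) ≤ 2. The edges 8–5–4–3–9–7–2–1–10–6–8 form a cycle, so G is not a tree and its treewidth is at least 2. Hence tw(G) = 2 exactly.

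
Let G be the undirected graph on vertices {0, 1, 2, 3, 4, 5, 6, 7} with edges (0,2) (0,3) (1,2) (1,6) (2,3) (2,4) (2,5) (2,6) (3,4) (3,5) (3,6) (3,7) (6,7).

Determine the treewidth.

2

A width-2 tree decomposition is:
Bags: B1 = {2, 3, 4}  B2 = {2, 3, 6}  B3 = {1, 2, 6}  B4 = {2, 3, 5}  B5 = {0, 2, 3}  B6 = {3, 6, 7}
Tree: B1–B2, B2–B3, B2–B4, B2–B5, B2–B6
The largest bag has 3 vertices, giving width 2; this decomposition certifies tw(G) ≤ 2. For the lower bound, the 3 vertices {1, 2, 6} are pairwise adjacent, and any tree decomposition puts a clique entirely inside one bag — forcing width ≥ 2. Combining the bounds, tw(G) = 2.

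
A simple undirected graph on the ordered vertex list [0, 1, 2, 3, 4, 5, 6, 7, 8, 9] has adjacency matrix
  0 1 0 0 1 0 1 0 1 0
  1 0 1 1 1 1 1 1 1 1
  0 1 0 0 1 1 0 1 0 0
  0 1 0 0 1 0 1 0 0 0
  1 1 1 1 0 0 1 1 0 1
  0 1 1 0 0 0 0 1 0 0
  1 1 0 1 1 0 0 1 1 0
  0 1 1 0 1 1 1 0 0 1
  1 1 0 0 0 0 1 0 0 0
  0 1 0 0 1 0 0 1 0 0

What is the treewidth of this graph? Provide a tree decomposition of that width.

Each bag holds 4 vertices, so the decomposition has width 3, which upper-bounds the treewidth. For the lower bound, the 4 vertices {0, 1, 6, 8} are pairwise adjacent, and any tree decomposition puts a clique entirely inside one bag — forcing width ≥ 3. Combining the bounds, tw(G) = 3.

Treewidth 3.
One such decomposition:
Bags: B1 = {1, 2, 4, 7}  B2 = {1, 4, 6, 7}  B3 = {1, 4, 7, 9}  B4 = {0, 1, 4, 6}  B5 = {1, 2, 5, 7}  B6 = {0, 1, 6, 8}  B7 = {1, 3, 4, 6}
Tree: B1–B2, B2–B3, B2–B4, B1–B5, B4–B6, B4–B7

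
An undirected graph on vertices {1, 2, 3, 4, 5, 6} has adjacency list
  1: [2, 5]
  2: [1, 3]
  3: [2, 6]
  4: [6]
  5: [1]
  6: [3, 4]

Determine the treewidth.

1

A width-1 tree decomposition is:
Bags: B1 = {1, 5}  B2 = {1, 2}  B3 = {2, 3}  B4 = {3, 6}  B5 = {4, 6}
Tree: B1–B2, B2–B3, B3–B4, B4–B5
Each bag holds 2 vertices, so the decomposition has width 1, which upper-bounds the treewidth. Any graph with an edge has treewidth ≥ 1, and G has the edge 5–1. Hence tw(G) = 1 exactly.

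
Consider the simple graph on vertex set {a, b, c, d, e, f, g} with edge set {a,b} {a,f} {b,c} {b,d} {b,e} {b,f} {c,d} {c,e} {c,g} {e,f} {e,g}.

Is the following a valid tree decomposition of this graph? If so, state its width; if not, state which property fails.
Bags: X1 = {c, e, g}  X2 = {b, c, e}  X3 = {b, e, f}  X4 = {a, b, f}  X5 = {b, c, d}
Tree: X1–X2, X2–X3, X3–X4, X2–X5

Yes; width 2.

Checking the three conditions: (i) the bags cover all of {a, b, c, d, e, f, g}; (ii) for each edge, some bag contains both endpoints; (iii) the bags containing any fixed vertex form a subtree. All hold, so the decomposition is valid with width 3 − 1 = 2.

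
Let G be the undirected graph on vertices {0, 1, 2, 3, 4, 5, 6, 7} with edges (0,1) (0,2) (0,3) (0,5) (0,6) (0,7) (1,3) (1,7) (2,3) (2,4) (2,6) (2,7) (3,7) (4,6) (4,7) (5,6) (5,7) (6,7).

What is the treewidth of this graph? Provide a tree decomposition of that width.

The largest bag has 4 vertices, giving width 3; this decomposition certifies tw(G) ≤ 3. On the other hand G contains the 4-clique {0, 1, 3, 7}. A clique must lie in a single bag of any decomposition, so no decomposition can have width below 3. Hence tw(G) = 3 exactly.

Treewidth 3.
One optimal decomposition is:
Bags: B1 = {0, 2, 3, 7}  B2 = {0, 2, 6, 7}  B3 = {2, 4, 6, 7}  B4 = {0, 5, 6, 7}  B5 = {0, 1, 3, 7}
Tree: B1–B2, B2–B3, B2–B4, B1–B5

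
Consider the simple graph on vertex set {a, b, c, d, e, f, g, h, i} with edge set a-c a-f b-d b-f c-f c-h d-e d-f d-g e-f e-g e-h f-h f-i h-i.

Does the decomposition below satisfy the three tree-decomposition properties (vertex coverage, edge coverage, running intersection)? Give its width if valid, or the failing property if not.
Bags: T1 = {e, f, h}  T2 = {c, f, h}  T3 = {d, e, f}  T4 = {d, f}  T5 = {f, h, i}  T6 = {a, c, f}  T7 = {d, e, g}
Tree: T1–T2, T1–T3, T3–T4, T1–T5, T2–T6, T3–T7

No — vertex b appears in no bag.

A tree decomposition must satisfy three properties: every vertex lies in some bag; for every edge, both endpoints lie together in some bag; and for every vertex, the bags containing it form a connected subtree. Here vertex b appears in no bag, so the decomposition is invalid.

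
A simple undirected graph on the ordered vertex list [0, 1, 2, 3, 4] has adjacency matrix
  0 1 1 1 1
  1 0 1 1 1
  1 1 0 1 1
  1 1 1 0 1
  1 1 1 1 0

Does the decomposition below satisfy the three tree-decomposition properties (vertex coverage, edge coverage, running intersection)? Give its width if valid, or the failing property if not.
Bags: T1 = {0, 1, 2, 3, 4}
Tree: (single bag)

Checking the three conditions: (i) the bags cover all of {0, 1, 2, 3, 4}; (ii) for each edge, some bag contains both endpoints; (iii) the bags containing any fixed vertex form a subtree. All hold, so the decomposition is valid with width 5 − 1 = 4.

Yes; width 4.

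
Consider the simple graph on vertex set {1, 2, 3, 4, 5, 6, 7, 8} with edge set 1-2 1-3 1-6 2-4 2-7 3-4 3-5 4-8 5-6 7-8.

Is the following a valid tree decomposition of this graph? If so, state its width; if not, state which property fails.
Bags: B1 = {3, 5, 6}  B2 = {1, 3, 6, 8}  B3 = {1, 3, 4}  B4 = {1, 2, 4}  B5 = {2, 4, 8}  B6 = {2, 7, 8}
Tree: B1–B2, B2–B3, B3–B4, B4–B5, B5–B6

No — bags containing vertex 8 are not connected in the tree.

A tree decomposition must satisfy three properties: every vertex lies in some bag; for every edge, both endpoints lie together in some bag; and for every vertex, the bags containing it form a connected subtree. Here bags containing vertex 8 are not connected in the tree, so the decomposition is invalid.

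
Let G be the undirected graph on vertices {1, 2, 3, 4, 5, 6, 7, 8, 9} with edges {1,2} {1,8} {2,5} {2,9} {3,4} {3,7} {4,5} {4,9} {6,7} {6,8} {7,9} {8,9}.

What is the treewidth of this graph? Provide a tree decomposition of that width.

Treewidth 3.
One optimal decomposition is:
Bags: B1 = {3, 4, 5, 7}  B2 = {4, 5, 7, 9}  B3 = {2, 5, 7, 9}  B4 = {2, 6, 7, 9}  B5 = {2, 6, 8, 9}  B6 = {1, 2, 6, 8}
Tree: B1–B2, B2–B3, B3–B4, B4–B5, B5–B6

Each bag holds 4 vertices, so the decomposition has width 3, which upper-bounds the treewidth. For the lower bound: the 4 vertex sets {3,4,5}, {7}, {9}, {1,2,6,8} are disjoint, each induces a connected subgraph, and every pair is joined by at least one edge of G. Contracting each set to a single vertex therefore yields K_{4} as a minor, and since treewidth is minor-monotone, tw(G) ≥ tw(K_{4}) = 3. Hence tw(G) = 3 exactly.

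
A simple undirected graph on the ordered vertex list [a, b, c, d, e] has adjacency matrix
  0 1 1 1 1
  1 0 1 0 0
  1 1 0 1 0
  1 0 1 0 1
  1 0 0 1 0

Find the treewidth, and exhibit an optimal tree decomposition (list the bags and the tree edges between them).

Treewidth 2.
One optimal decomposition is:
Bags: B1 = {a, c, d}  B2 = {a, b, c}  B3 = {a, d, e}
Tree: B1–B2, B1–B3

Each bag holds 3 vertices, so the decomposition has width 2, which upper-bounds the treewidth. On the other hand G contains the 3-clique {a, d, e}. A clique must lie in a single bag of any decomposition, so no decomposition can have width below 2. Combining the bounds, tw(G) = 2.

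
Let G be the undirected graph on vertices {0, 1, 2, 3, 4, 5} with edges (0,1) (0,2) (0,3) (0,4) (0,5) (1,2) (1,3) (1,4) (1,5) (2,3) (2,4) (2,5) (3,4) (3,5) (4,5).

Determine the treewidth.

5

A width-5 tree decomposition is:
Bags: B1 = {0, 1, 2, 3, 4, 5}
Tree: (single bag)
A single bag containing all 6 vertices is trivially a valid decomposition of width 5. On the other hand G contains the 6-clique {0, 1, 2, 3, 4, 5}. A clique must lie in a single bag of any decomposition, so no decomposition can have width below 5. Therefore the treewidth is 5.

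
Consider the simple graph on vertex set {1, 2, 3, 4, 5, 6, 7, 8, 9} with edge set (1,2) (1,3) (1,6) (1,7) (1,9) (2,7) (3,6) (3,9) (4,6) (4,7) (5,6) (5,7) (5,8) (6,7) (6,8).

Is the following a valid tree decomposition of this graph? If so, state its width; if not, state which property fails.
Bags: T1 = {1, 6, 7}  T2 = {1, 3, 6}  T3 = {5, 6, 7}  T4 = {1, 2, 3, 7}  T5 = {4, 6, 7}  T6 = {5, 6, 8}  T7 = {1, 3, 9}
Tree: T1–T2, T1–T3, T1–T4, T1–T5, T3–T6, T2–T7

No — bags containing vertex 3 are not connected in the tree.

A tree decomposition must satisfy three properties: every vertex lies in some bag; for every edge, both endpoints lie together in some bag; and for every vertex, the bags containing it form a connected subtree. Here bags containing vertex 3 are not connected in the tree, so the decomposition is invalid.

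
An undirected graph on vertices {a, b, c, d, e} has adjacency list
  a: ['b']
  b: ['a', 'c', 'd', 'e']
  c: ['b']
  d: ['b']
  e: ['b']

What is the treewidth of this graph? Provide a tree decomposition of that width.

Treewidth 1.
One optimal decomposition is:
Bags: B1 = {b, d}  B2 = {a, b}  B3 = {b, e}  B4 = {b, c}
Tree: B1–B2, B2–B3, B1–B4

The largest bag has 2 vertices, giving width 1; this decomposition certifies tw(G) ≤ 1. Any graph with an edge has treewidth ≥ 1, and G has the edge b–d. Hence tw(G) = 1 exactly.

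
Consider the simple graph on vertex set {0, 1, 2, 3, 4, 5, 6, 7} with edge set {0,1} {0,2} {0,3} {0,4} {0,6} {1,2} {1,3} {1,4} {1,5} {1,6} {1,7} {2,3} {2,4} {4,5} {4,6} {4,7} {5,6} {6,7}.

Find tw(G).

3

A width-3 tree decomposition is:
Bags: B1 = {0, 1, 4, 6}  B2 = {1, 4, 6, 7}  B3 = {1, 4, 5, 6}  B4 = {0, 1, 2, 4}  B5 = {0, 1, 2, 3}
Tree: B1–B2, B2–B3, B1–B4, B4–B5
Each bag holds 4 vertices, so the decomposition has width 3, which upper-bounds the treewidth. On the other hand G contains the 4-clique {0, 1, 2, 3}. A clique must lie in a single bag of any decomposition, so no decomposition can have width below 3. The upper and lower bounds meet at 3, so that is the treewidth.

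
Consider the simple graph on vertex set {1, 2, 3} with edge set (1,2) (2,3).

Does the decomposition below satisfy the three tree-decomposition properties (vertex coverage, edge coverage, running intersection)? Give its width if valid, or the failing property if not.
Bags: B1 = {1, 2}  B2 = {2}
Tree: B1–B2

A tree decomposition must satisfy three properties: every vertex lies in some bag; for every edge, both endpoints lie together in some bag; and for every vertex, the bags containing it form a connected subtree. Here vertex 3 appears in no bag, so the decomposition is invalid.

No — vertex 3 appears in no bag.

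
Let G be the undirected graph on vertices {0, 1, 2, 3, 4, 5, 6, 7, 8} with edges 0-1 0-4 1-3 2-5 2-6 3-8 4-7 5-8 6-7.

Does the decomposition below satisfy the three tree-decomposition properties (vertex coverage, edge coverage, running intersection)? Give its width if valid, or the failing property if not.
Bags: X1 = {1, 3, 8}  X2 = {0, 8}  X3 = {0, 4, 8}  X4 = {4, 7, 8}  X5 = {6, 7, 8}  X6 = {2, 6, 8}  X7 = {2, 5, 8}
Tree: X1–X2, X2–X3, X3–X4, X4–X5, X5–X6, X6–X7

A tree decomposition must satisfy three properties: every vertex lies in some bag; for every edge, both endpoints lie together in some bag; and for every vertex, the bags containing it form a connected subtree. Here edge (1,0) lies in no bag, so the decomposition is invalid.

No — edge (1,0) lies in no bag.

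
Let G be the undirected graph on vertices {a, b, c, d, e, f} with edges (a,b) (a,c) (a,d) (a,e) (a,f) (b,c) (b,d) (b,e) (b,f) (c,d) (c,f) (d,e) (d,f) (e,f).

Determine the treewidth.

A width-4 tree decomposition is:
Bags: B1 = {a, b, d, e, f}  B2 = {a, b, c, d, f}
Tree: B1–B2
The largest bag has 5 vertices, giving width 4; this decomposition certifies tw(G) ≤ 4. On the other hand G contains the 5-clique {a, b, d, e, f}. A clique must lie in a single bag of any decomposition, so no decomposition can have width below 4. Hence tw(G) = 4 exactly.

4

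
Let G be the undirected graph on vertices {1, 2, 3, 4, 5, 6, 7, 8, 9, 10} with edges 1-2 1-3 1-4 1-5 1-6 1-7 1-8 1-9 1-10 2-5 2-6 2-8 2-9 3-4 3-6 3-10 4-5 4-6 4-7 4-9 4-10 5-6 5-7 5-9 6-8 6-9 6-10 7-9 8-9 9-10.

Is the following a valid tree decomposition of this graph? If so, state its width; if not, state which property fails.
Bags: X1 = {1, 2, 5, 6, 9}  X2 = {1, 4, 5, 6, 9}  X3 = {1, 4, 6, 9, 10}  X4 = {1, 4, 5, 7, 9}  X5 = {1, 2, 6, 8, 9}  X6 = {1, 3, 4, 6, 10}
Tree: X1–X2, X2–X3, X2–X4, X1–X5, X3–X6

Checking the three conditions: (i) the bags cover all of {1, 2, 3, 4, 5, 6, 7, 8, 9, 10}; (ii) for each edge, some bag contains both endpoints; (iii) the bags containing any fixed vertex form a subtree. All hold, so the decomposition is valid with width 5 − 1 = 4.

Yes; width 4.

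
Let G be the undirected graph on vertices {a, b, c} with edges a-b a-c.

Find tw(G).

1

A width-1 tree decomposition is:
Bags: B1 = {a, b}  B2 = {a, c}
Tree: B1–B2
Every bag has size at most 2, so the width is 2 − 1 = 1 and tw(G) ≤ 1. Any graph with an edge has treewidth ≥ 1, and G has the edge b–a. Therefore the treewidth is 1.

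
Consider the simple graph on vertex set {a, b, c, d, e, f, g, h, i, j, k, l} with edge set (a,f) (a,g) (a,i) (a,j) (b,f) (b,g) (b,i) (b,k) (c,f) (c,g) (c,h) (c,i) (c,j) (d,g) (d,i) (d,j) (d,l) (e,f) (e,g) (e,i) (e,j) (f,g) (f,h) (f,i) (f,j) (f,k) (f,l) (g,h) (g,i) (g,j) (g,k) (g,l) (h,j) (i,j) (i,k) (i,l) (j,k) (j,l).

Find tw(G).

4

A width-4 tree decomposition is:
Bags: B1 = {c, f, g, i, j}  B2 = {f, g, i, j, k}  B3 = {c, f, g, h, j}  B4 = {e, f, g, i, j}  B5 = {b, f, g, i, k}  B6 = {a, f, g, i, j}  B7 = {f, g, i, j, l}  B8 = {d, g, i, j, l}
Tree: B1–B2, B1–B3, B1–B4, B2–B5, B4–B6, B6–B7, B7–B8
Every bag has size at most 5, so the width is 5 − 1 = 4 and tw(G) ≤ 4. Conversely, {d, g, i, j, l} is a clique of size 5, and the vertices of any clique must share a bag in every tree decomposition; so some bag has ≥ 5 vertices and tw(G) ≥ 4. Combining the bounds, tw(G) = 4.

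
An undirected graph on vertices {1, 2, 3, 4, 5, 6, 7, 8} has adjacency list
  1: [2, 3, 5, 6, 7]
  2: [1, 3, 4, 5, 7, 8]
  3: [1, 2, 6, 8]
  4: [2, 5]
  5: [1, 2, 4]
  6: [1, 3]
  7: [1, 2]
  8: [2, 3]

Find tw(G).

2

A width-2 tree decomposition is:
Bags: B1 = {1, 2, 5}  B2 = {1, 2, 3}  B3 = {1, 2, 7}  B4 = {2, 3, 8}  B5 = {2, 4, 5}  B6 = {1, 3, 6}
Tree: B1–B2, B2–B3, B2–B4, B1–B5, B2–B6
Every bag has size at most 3, so the width is 3 − 1 = 2 and tw(G) ≤ 2. On the other hand G contains the 3-clique {2, 3, 8}. A clique must lie in a single bag of any decomposition, so no decomposition can have width below 2. Therefore the treewidth is 2.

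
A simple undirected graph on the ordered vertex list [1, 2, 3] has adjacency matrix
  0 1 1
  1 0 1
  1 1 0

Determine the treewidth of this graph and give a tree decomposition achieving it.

Treewidth 2.
One such decomposition:
Bags: B1 = {1, 2, 3}
Tree: (single bag)

A single bag containing all 3 vertices is trivially a valid decomposition of width 2. Conversely, {1, 2, 3} is a clique of size 3, and the vertices of any clique must share a bag in every tree decomposition; so some bag has ≥ 3 vertices and tw(G) ≥ 2. Therefore the treewidth is 2.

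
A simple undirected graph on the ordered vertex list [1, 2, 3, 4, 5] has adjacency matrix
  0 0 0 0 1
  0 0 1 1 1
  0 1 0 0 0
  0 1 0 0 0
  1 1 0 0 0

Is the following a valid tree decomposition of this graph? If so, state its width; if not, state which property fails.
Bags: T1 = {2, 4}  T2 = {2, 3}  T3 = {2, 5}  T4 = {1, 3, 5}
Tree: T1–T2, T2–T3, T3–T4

A tree decomposition must satisfy three properties: every vertex lies in some bag; for every edge, both endpoints lie together in some bag; and for every vertex, the bags containing it form a connected subtree. Here bags containing vertex 3 are not connected in the tree, so the decomposition is invalid.

No — bags containing vertex 3 are not connected in the tree.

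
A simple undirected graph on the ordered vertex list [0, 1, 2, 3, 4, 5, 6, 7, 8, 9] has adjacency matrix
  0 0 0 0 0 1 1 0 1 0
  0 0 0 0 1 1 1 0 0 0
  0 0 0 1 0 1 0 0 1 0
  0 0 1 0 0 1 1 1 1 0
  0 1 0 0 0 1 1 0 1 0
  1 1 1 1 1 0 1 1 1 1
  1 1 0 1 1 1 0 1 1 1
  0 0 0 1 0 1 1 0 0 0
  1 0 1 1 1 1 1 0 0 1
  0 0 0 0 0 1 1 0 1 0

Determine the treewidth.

3

A width-3 tree decomposition is:
Bags: B1 = {3, 5, 6, 8}  B2 = {4, 5, 6, 8}  B3 = {5, 6, 8, 9}  B4 = {2, 3, 5, 8}  B5 = {0, 5, 6, 8}  B6 = {3, 5, 6, 7}  B7 = {1, 4, 5, 6}
Tree: B1–B2, B2–B3, B1–B4, B3–B5, B1–B6, B2–B7
Each bag holds 4 vertices, so the decomposition has width 3, which upper-bounds the treewidth. For the lower bound, the 4 vertices {2, 3, 5, 8} are pairwise adjacent, and any tree decomposition puts a clique entirely inside one bag — forcing width ≥ 3. The upper and lower bounds meet at 3, so that is the treewidth.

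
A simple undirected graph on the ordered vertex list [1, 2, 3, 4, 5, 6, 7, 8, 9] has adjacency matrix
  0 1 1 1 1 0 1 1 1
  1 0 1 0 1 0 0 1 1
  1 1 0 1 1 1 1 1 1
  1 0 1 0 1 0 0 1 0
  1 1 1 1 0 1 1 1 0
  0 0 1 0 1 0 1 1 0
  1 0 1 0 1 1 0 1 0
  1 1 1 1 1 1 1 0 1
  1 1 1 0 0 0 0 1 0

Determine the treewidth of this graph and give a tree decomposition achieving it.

Treewidth 4.
Bags: B1 = {1, 2, 3, 5, 8}  B2 = {1, 3, 5, 7, 8}  B3 = {1, 3, 4, 5, 8}  B4 = {1, 2, 3, 8, 9}  B5 = {3, 5, 6, 7, 8}
Tree: B1–B2, B1–B3, B1–B4, B2–B5

Every bag has size at most 5, so the width is 5 − 1 = 4 and tw(G) ≤ 4. For the lower bound, the 5 vertices {1, 2, 3, 8, 9} are pairwise adjacent, and any tree decomposition puts a clique entirely inside one bag — forcing width ≥ 4. The upper and lower bounds meet at 4, so that is the treewidth.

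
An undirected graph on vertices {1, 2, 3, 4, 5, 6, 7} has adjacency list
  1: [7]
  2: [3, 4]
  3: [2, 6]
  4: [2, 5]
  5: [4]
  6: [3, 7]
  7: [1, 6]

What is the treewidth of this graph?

A width-1 tree decomposition is:
Bags: B1 = {4, 5}  B2 = {2, 4}  B3 = {2, 3}  B4 = {3, 6}  B5 = {6, 7}  B6 = {1, 7}
Tree: B1–B2, B2–B3, B3–B4, B4–B5, B5–B6
Each bag holds 2 vertices, so the decomposition has width 1, which upper-bounds the treewidth. Any graph with an edge has treewidth ≥ 1, and G has the edge 5–4. Combining the bounds, tw(G) = 1.

1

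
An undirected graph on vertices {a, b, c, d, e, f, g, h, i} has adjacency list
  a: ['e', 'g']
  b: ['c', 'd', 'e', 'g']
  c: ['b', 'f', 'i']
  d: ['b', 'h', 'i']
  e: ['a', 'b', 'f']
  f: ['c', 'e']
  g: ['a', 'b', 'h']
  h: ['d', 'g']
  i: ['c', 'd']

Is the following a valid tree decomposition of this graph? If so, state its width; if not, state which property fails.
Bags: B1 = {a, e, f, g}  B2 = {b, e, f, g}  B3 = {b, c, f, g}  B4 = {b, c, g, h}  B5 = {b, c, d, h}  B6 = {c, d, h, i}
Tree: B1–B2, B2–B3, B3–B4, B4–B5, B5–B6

Yes; width 3.

Every vertex of G appears in some bag (union = {a, b, c, d, e, f, g, h, i}); every edge is covered by a bag; and for each vertex v the set of bags containing v is connected in the bag tree. The decomposition is therefore valid. The largest bag has 4 vertices, so the width is 3.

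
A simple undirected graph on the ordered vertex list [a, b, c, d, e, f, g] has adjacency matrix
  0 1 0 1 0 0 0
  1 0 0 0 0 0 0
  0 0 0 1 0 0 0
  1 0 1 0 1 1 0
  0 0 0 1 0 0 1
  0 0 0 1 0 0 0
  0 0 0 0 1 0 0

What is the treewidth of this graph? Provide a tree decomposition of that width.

Treewidth 1.
One such decomposition:
Bags: B1 = {c, d}  B2 = {d, f}  B3 = {a, d}  B4 = {d, e}  B5 = {a, b}  B6 = {e, g}
Tree: B1–B2, B2–B3, B2–B4, B3–B5, B4–B6

Each bag holds 2 vertices, so the decomposition has width 1, which upper-bounds the treewidth. Since G has at least one edge (e.g. d–c), it is not an edgeless graph, so tw(G) ≥ 1. Combining the bounds, tw(G) = 1.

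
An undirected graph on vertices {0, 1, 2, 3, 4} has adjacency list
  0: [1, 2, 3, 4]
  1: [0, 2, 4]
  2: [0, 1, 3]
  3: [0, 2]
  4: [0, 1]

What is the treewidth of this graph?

2

A width-2 tree decomposition is:
Bags: B1 = {0, 1, 4}  B2 = {0, 1, 2}  B3 = {0, 2, 3}
Tree: B1–B2, B2–B3
Each bag holds 3 vertices, so the decomposition has width 2, which upper-bounds the treewidth. On the other hand G contains the 3-clique {0, 1, 2}. A clique must lie in a single bag of any decomposition, so no decomposition can have width below 2. Hence tw(G) = 2 exactly.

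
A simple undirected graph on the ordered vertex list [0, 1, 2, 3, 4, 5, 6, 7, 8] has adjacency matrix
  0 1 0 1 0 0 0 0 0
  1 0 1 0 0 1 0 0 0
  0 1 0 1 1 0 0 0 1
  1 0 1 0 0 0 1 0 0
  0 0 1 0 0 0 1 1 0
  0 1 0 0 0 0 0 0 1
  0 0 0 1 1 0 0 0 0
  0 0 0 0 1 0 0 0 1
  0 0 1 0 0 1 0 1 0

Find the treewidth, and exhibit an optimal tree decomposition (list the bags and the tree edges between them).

Treewidth 3.
One optimal decomposition is:
Bags: B1 = {0, 1, 3, 5}  B2 = {1, 2, 3, 5}  B3 = {2, 3, 5, 8}  B4 = {2, 3, 6, 8}  B5 = {2, 4, 6, 8}  B6 = {4, 6, 7, 8}
Tree: B1–B2, B2–B3, B3–B4, B4–B5, B5–B6

The largest bag has 4 vertices, giving width 3; this decomposition certifies tw(G) ≤ 3. For the lower bound: the 4 vertex sets {0,1,5}, {3}, {2}, {4,6,7,8} are disjoint, each induces a connected subgraph, and every pair is joined by at least one edge of G. Contracting each set to a single vertex therefore yields K_{4} as a minor, and since treewidth is minor-monotone, tw(G) ≥ tw(K_{4}) = 3. Hence tw(G) = 3 exactly.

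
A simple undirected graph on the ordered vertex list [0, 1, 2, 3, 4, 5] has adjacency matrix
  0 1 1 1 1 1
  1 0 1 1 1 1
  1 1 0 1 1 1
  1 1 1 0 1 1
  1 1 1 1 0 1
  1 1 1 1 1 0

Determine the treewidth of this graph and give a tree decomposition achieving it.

A single bag containing all 6 vertices is trivially a valid decomposition of width 5. Conversely, {0, 1, 2, 3, 4, 5} is a clique of size 6, and the vertices of any clique must share a bag in every tree decomposition; so some bag has ≥ 6 vertices and tw(G) ≥ 5. Hence tw(G) = 5 exactly.

Treewidth 5.
One optimal decomposition is:
Bags: B1 = {0, 1, 2, 3, 4, 5}
Tree: (single bag)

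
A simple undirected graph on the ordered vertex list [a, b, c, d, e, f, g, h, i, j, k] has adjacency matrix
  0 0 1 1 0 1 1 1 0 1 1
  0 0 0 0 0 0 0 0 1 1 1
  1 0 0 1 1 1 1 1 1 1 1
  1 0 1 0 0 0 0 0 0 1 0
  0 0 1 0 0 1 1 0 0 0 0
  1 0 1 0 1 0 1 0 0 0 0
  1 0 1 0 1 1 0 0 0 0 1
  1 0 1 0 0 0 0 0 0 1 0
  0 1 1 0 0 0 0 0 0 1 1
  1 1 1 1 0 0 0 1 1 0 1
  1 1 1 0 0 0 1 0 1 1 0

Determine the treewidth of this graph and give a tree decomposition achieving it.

Every bag has size at most 4, so the width is 4 − 1 = 3 and tw(G) ≤ 3. Conversely, {c, e, f, g} is a clique of size 4, and the vertices of any clique must share a bag in every tree decomposition; so some bag has ≥ 4 vertices and tw(G) ≥ 3. Hence tw(G) = 3 exactly.

Treewidth 3.
One optimal decomposition is:
Bags: B1 = {a, c, g, k}  B2 = {a, c, f, g}  B3 = {a, c, j, k}  B4 = {c, e, f, g}  B5 = {c, i, j, k}  B6 = {b, i, j, k}  B7 = {a, c, h, j}  B8 = {a, c, d, j}
Tree: B1–B2, B1–B3, B2–B4, B3–B5, B5–B6, B3–B7, B7–B8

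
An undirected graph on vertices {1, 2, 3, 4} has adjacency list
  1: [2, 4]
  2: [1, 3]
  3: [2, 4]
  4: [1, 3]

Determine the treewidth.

A width-2 tree decomposition is:
Bags: B1 = {1, 2, 4}  B2 = {2, 3, 4}
Tree: B1–B2
Each bag holds 3 vertices, so the decomposition has width 2, which upper-bounds the treewidth. For the lower bound, G contains the cycle 4–1–2–3–4, so G is not a forest; only forests have treewidth ≤ 1, hence tw(G) ≥ 2. Therefore the treewidth is 2.

2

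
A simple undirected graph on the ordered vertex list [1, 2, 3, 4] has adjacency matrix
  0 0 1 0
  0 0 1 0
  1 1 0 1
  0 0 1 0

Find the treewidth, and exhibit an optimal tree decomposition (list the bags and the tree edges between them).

Each bag holds 2 vertices, so the decomposition has width 1, which upper-bounds the treewidth. Any graph with an edge has treewidth ≥ 1, and G has the edge 3–4. Combining the bounds, tw(G) = 1.

Treewidth 1.
One optimal decomposition is:
Bags: B1 = {3, 4}  B2 = {2, 3}  B3 = {1, 3}
Tree: B1–B2, B2–B3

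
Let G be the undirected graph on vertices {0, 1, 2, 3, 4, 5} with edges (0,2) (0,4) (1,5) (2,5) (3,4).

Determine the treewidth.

A width-1 tree decomposition is:
Bags: B1 = {1, 5}  B2 = {2, 5}  B3 = {0, 2}  B4 = {0, 4}  B5 = {3, 4}
Tree: B1–B2, B2–B3, B3–B4, B4–B5
Each bag holds 2 vertices, so the decomposition has width 1, which upper-bounds the treewidth. Since G has at least one edge (e.g. 1–5), it is not an edgeless graph, so tw(G) ≥ 1. The upper and lower bounds meet at 1, so that is the treewidth.

1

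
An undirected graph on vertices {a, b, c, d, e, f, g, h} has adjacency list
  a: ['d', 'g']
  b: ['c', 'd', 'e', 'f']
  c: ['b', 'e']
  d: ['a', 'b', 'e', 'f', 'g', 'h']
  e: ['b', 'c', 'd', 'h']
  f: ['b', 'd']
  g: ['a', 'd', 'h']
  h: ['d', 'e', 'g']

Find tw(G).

A width-2 tree decomposition is:
Bags: B1 = {d, g, h}  B2 = {a, d, g}  B3 = {d, e, h}  B4 = {b, d, e}  B5 = {b, c, e}  B6 = {b, d, f}
Tree: B1–B2, B1–B3, B3–B4, B4–B5, B4–B6
Each bag holds 3 vertices, so the decomposition has width 2, which upper-bounds the treewidth. On the other hand G contains the 3-clique {d, g, h}. A clique must lie in a single bag of any decomposition, so no decomposition can have width below 2. Combining the bounds, tw(G) = 2.

2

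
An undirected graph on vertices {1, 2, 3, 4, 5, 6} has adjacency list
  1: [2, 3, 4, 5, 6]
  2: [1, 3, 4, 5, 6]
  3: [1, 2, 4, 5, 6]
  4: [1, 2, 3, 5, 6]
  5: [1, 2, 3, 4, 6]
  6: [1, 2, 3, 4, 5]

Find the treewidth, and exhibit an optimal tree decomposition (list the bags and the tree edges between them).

Treewidth 5.
One optimal decomposition is:
Bags: B1 = {1, 2, 3, 4, 5, 6}
Tree: (single bag)

With just one bag of size 6, the width is 6 − 1 = 5, so tw(G) ≤ 5. For the lower bound, the 6 vertices {1, 2, 3, 4, 5, 6} are pairwise adjacent, and any tree decomposition puts a clique entirely inside one bag — forcing width ≥ 5. The upper and lower bounds meet at 5, so that is the treewidth.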